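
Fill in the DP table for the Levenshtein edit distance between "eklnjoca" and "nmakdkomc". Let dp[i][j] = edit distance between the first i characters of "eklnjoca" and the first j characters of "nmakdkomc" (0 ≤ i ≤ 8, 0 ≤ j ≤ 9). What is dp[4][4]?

4

   ''  n  m  a  k  d  k  o  m  c
''  0  1  2  3  4  5  6  7  8  9
 e  1  1  2  3  4  5  6  7  8  9
 k  2  2  2  3  3  4  5  6  7  8
 l  3  3  3  3  4  4  5  6  7  8
 n  4  3  4  4  4  5  5  6  7  8
 j  5  4  4  5  5  5  6  6  7  8
 o  6  5  5  5  6  6  6  6  7  8
 c  7  6  6  6  6  7  7  7  7  7
 a  8  7  7  6  7  7  8  8  8  8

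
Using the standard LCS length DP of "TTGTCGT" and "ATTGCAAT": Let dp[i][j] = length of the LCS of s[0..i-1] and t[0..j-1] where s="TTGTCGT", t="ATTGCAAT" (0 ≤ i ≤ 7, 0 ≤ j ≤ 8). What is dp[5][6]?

   ''  A  T  T  G  C  A  A  T
''  0  0  0  0  0  0  0  0  0
 T  0  0  1  1  1  1  1  1  1
 T  0  0  1  2  2  2  2  2  2
 G  0  0  1  2  3  3  3  3  3
 T  0  0  1  2  3  3  3  3  4
 C  0  0  1  2  3  4  4  4  4
 G  0  0  1  2  3  4  4  4  4
 T  0  0  1  2  3  4  4  4  5

4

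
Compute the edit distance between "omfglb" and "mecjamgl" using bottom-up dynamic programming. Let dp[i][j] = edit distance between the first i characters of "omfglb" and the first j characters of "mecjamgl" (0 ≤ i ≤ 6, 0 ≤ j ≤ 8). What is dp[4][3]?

3

   ''  m  e  c  j  a  m  g  l
''  0  1  2  3  4  5  6  7  8
 o  1  1  2  3  4  5  6  7  8
 m  2  1  2  3  4  5  5  6  7
 f  3  2  2  3  4  5  6  6  7
 g  4  3  3  3  4  5  6  6  7
 l  5  4  4  4  4  5  6  7  6
 b  6  5  5  5  5  5  6  7  7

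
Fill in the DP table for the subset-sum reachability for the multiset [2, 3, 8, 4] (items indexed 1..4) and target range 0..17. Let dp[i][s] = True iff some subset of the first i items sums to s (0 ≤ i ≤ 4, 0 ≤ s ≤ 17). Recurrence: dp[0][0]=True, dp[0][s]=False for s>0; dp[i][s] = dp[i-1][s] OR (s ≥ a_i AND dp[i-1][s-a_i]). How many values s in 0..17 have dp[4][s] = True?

16

i\s   0   1   2   3   4   5   6   7   8   9  10  11  12  13  14  15  16  17
  0   T   F   F   F   F   F   F   F   F   F   F   F   F   F   F   F   F   F
  1   T   F   T   F   F   F   F   F   F   F   F   F   F   F   F   F   F   F
  2   T   F   T   T   F   T   F   F   F   F   F   F   F   F   F   F   F   F
  3   T   F   T   T   F   T   F   F   T   F   T   T   F   T   F   F   F   F
  4   T   F   T   T   T   T   T   T   T   T   T   T   T   T   T   T   F   T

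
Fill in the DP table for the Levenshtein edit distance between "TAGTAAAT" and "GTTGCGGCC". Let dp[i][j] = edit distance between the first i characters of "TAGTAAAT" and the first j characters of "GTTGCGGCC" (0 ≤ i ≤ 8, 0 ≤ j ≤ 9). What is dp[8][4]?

   ''  G  T  T  G  C  G  G  C  C
''  0  1  2  3  4  5  6  7  8  9
 T  1  1  1  2  3  4  5  6  7  8
 A  2  2  2  2  3  4  5  6  7  8
 G  3  2  3  3  2  3  4  5  6  7
 T  4  3  2  3  3  3  4  5  6  7
 A  5  4  3  3  4  4  4  5  6  7
 A  6  5  4  4  4  5  5  5  6  7
 A  7  6  5  5  5  5  6  6  6  7
 T  8  7  6  5  6  6  6  7  7  7

6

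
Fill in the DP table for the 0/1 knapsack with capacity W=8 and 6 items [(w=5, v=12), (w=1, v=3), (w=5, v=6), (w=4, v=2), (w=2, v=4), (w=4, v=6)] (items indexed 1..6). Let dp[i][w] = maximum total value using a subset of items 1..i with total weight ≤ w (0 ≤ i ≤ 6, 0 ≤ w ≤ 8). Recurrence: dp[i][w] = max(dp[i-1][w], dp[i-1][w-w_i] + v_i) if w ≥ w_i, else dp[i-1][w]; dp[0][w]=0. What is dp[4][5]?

12

i\w   0   1   2   3   4   5   6   7   8
  0   0   0   0   0   0   0   0   0   0
  1   0   0   0   0   0  12  12  12  12
  2   0   3   3   3   3  12  15  15  15
  3   0   3   3   3   3  12  15  15  15
  4   0   3   3   3   3  12  15  15  15
  5   0   3   4   7   7  12  15  16  19
  6   0   3   4   7   7  12  15  16  19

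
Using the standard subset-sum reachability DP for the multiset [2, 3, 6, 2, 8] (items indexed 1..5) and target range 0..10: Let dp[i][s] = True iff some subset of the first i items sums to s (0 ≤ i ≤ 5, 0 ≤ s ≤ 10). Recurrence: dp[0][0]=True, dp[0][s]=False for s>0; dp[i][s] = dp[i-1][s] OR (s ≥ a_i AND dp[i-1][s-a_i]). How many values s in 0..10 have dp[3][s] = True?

7

i\s   0   1   2   3   4   5   6   7   8   9  10
  0   T   F   F   F   F   F   F   F   F   F   F
  1   T   F   T   F   F   F   F   F   F   F   F
  2   T   F   T   T   F   T   F   F   F   F   F
  3   T   F   T   T   F   T   T   F   T   T   F
  4   T   F   T   T   T   T   T   T   T   T   T
  5   T   F   T   T   T   T   T   T   T   T   T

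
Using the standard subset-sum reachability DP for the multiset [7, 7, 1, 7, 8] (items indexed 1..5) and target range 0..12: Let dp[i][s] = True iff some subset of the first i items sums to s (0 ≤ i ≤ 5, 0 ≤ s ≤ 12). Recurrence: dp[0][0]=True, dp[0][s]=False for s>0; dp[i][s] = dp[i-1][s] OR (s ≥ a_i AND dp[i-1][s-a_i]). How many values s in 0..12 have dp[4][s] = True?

i\s   0   1   2   3   4   5   6   7   8   9  10  11  12
  0   T   F   F   F   F   F   F   F   F   F   F   F   F
  1   T   F   F   F   F   F   F   T   F   F   F   F   F
  2   T   F   F   F   F   F   F   T   F   F   F   F   F
  3   T   T   F   F   F   F   F   T   T   F   F   F   F
  4   T   T   F   F   F   F   F   T   T   F   F   F   F
  5   T   T   F   F   F   F   F   T   T   T   F   F   F

4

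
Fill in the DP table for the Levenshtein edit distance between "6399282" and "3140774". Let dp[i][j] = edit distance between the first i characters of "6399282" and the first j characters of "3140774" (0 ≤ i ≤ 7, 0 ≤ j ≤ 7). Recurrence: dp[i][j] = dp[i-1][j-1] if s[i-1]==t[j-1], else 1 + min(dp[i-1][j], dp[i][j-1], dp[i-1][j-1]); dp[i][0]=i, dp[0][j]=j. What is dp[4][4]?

   ''  3  1  4  0  7  7  4
''  0  1  2  3  4  5  6  7
 6  1  1  2  3  4  5  6  7
 3  2  1  2  3  4  5  6  7
 9  3  2  2  3  4  5  6  7
 9  4  3  3  3  4  5  6  7
 2  5  4  4  4  4  5  6  7
 8  6  5  5  5  5  5  6  7
 2  7  6  6  6  6  6  6  7

4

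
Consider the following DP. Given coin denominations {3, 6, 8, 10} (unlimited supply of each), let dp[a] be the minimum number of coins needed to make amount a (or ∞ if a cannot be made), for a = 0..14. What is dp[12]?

 a  0  1  2  3  4  5  6  7  8  9 10 11 12 13 14
dp  0  -  -  1  -  -  1  -  1  2  1  2  2  2  2
(- denotes ∞ / unreachable)

2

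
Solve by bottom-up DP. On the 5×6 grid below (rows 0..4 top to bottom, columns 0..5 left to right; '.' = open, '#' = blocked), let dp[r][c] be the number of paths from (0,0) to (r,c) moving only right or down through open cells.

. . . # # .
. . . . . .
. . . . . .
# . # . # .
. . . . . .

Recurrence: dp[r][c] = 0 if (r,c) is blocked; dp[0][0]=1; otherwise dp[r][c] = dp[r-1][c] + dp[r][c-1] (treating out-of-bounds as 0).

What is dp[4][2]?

r\c   0   1   2   3   4   5
  0   1   1   1   0   0   0
  1   1   2   3   3   3   3
  2   1   3   6   9  12  15
  3   0   3   0   9   0  15
  4   0   3   3  12  12  27

3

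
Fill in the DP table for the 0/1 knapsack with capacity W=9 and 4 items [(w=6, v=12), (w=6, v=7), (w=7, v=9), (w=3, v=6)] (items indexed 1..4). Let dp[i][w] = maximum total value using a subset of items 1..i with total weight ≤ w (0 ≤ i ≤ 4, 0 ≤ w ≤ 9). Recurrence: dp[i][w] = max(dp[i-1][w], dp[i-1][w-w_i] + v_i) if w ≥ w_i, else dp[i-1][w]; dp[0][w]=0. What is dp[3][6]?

12

i\w   0   1   2   3   4   5   6   7   8   9
  0   0   0   0   0   0   0   0   0   0   0
  1   0   0   0   0   0   0  12  12  12  12
  2   0   0   0   0   0   0  12  12  12  12
  3   0   0   0   0   0   0  12  12  12  12
  4   0   0   0   6   6   6  12  12  12  18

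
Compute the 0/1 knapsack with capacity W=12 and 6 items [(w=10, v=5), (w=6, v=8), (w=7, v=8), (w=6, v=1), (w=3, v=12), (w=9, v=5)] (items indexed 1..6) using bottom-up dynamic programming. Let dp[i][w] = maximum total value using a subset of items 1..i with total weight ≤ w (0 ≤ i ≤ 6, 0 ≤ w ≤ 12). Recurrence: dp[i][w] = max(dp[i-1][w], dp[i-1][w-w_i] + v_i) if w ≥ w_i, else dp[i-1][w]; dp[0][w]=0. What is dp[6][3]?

12

i\w   0   1   2   3   4   5   6   7   8   9  10  11  12
  0   0   0   0   0   0   0   0   0   0   0   0   0   0
  1   0   0   0   0   0   0   0   0   0   0   5   5   5
  2   0   0   0   0   0   0   8   8   8   8   8   8   8
  3   0   0   0   0   0   0   8   8   8   8   8   8   8
  4   0   0   0   0   0   0   8   8   8   8   8   8   9
  5   0   0   0  12  12  12  12  12  12  20  20  20  20
  6   0   0   0  12  12  12  12  12  12  20  20  20  20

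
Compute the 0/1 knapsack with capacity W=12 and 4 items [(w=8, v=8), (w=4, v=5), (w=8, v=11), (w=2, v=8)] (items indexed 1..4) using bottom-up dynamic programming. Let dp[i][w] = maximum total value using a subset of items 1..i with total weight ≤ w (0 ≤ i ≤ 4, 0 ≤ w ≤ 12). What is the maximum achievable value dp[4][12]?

i\w   0   1   2   3   4   5   6   7   8   9  10  11  12
  0   0   0   0   0   0   0   0   0   0   0   0   0   0
  1   0   0   0   0   0   0   0   0   8   8   8   8   8
  2   0   0   0   0   5   5   5   5   8   8   8   8  13
  3   0   0   0   0   5   5   5   5  11  11  11  11  16
  4   0   0   8   8   8   8  13  13  13  13  19  19  19

19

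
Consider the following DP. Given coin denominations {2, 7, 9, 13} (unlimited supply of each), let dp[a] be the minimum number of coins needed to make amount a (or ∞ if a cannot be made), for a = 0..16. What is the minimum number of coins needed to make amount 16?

 a  0  1  2  3  4  5  6  7  8  9 10 11 12 13 14 15 16
dp  0  -  1  -  2  -  3  1  4  1  5  2  6  1  2  2  2
(- denotes ∞ / unreachable)

2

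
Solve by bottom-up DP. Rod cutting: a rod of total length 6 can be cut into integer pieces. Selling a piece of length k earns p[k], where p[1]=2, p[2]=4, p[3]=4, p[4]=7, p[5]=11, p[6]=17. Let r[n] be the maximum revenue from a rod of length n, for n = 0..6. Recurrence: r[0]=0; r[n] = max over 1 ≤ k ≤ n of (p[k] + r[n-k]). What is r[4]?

   n    0    1    2    3    4    5    6
r[n]    0    2    4    6    8   11   17

8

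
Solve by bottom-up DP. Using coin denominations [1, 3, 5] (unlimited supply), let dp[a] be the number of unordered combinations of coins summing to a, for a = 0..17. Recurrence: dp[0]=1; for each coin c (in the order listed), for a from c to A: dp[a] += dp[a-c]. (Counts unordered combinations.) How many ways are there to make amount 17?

15

after  coin     0     1     2     3     4     5     6     7     8     9    10    11    12    13    14    15    16    17
          1     1     1     1     1     1     1     1     1     1     1     1     1     1     1     1     1     1     1
          3     1     1     1     2     2     2     3     3     3     4     4     4     5     5     5     6     6     6
          5     1     1     1     2     2     3     4     4     5     6     7     8     9    10    11    13    14    15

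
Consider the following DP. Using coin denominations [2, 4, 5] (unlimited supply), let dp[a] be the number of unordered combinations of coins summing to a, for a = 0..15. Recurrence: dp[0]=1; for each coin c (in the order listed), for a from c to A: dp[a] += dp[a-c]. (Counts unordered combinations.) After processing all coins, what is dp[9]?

after  coin     0     1     2     3     4     5     6     7     8     9    10    11    12    13    14    15
          2     1     0     1     0     1     0     1     0     1     0     1     0     1     0     1     0
          4     1     0     1     0     2     0     2     0     3     0     3     0     4     0     4     0
          5     1     0     1     0     2     1     2     1     3     2     4     2     5     3     6     4

2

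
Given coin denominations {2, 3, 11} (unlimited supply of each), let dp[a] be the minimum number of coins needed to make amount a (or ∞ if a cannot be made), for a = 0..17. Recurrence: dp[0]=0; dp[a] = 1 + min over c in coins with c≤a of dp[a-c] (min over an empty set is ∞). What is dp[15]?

 a  0  1  2  3  4  5  6  7  8  9 10 11 12 13 14 15 16 17
dp  0  -  1  1  2  2  2  3  3  3  4  1  4  2  2  3  3  3
(- denotes ∞ / unreachable)

3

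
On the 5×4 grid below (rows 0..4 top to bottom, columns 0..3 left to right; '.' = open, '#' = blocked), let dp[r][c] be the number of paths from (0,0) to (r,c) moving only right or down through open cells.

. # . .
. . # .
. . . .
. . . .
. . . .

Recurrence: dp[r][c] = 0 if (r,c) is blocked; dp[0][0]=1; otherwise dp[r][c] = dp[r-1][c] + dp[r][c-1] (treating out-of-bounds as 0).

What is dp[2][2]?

2

r\c   0   1   2   3
  0   1   0   0   0
  1   1   1   0   0
  2   1   2   2   2
  3   1   3   5   7
  4   1   4   9  16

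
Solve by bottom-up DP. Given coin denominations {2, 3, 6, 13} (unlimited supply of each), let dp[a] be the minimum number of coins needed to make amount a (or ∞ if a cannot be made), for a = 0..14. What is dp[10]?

 a  0  1  2  3  4  5  6  7  8  9 10 11 12 13 14
dp  0  -  1  1  2  2  1  3  2  2  3  3  2  1  3
(- denotes ∞ / unreachable)

3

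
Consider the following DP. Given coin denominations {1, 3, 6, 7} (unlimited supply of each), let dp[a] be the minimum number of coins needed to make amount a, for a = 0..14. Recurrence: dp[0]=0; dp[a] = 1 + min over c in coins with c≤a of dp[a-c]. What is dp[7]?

1

 a  0  1  2  3  4  5  6  7  8  9 10 11 12 13 14
dp  0  1  2  1  2  3  1  1  2  2  2  3  2  2  2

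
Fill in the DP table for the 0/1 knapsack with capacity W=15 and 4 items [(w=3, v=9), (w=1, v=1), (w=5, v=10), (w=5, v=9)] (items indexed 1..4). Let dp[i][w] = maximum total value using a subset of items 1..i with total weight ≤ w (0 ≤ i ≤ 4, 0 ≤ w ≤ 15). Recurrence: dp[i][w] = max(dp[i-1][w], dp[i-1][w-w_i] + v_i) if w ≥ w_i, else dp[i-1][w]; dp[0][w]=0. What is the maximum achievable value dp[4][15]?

29

i\w   0   1   2   3   4   5   6   7   8   9  10  11  12  13  14  15
  0   0   0   0   0   0   0   0   0   0   0   0   0   0   0   0   0
  1   0   0   0   9   9   9   9   9   9   9   9   9   9   9   9   9
  2   0   1   1   9  10  10  10  10  10  10  10  10  10  10  10  10
  3   0   1   1   9  10  10  11  11  19  20  20  20  20  20  20  20
  4   0   1   1   9  10  10  11  11  19  20  20  20  20  28  29  29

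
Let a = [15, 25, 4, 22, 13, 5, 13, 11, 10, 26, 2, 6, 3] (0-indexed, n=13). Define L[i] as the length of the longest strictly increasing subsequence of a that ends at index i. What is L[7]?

   i    0    1    2    3    4    5    6    7    8    9   10   11   12
a[i]   15   25    4   22   13    5   13   11   10   26    2    6    3
L[i]    1    2    1    2    2    2    3    3    3    4    1    3    2

3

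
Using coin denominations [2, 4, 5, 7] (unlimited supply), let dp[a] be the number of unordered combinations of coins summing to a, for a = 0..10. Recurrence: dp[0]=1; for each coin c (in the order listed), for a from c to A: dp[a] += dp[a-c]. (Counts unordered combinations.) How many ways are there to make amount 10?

after  coin     0     1     2     3     4     5     6     7     8     9    10
          2     1     0     1     0     1     0     1     0     1     0     1
          4     1     0     1     0     2     0     2     0     3     0     3
          5     1     0     1     0     2     1     2     1     3     2     4
          7     1     0     1     0     2     1     2     2     3     3     4

4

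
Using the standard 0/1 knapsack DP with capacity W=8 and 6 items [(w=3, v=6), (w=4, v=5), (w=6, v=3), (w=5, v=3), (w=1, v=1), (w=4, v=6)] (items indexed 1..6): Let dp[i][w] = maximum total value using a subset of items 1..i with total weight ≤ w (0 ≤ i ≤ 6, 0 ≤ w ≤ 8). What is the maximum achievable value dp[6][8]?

13

i\w   0   1   2   3   4   5   6   7   8
  0   0   0   0   0   0   0   0   0   0
  1   0   0   0   6   6   6   6   6   6
  2   0   0   0   6   6   6   6  11  11
  3   0   0   0   6   6   6   6  11  11
  4   0   0   0   6   6   6   6  11  11
  5   0   1   1   6   7   7   7  11  12
  6   0   1   1   6   7   7   7  12  13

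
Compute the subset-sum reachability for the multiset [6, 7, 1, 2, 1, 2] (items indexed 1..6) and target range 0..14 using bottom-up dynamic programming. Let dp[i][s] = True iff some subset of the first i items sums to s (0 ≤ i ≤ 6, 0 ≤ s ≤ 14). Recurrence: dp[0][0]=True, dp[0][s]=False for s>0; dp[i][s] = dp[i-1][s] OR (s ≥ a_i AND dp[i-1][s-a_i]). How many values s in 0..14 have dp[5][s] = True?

i\s   0   1   2   3   4   5   6   7   8   9  10  11  12  13  14
  0   T   F   F   F   F   F   F   F   F   F   F   F   F   F   F
  1   T   F   F   F   F   F   T   F   F   F   F   F   F   F   F
  2   T   F   F   F   F   F   T   T   F   F   F   F   F   T   F
  3   T   T   F   F   F   F   T   T   T   F   F   F   F   T   T
  4   T   T   T   T   F   F   T   T   T   T   T   F   F   T   T
  5   T   T   T   T   T   F   T   T   T   T   T   T   F   T   T
  6   T   T   T   T   T   T   T   T   T   T   T   T   T   T   T

13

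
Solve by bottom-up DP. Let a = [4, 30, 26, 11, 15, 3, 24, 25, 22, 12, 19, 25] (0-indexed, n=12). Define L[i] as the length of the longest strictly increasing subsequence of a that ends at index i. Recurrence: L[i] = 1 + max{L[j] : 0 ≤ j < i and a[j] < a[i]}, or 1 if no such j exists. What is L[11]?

   i    0    1    2    3    4    5    6    7    8    9   10   11
a[i]    4   30   26   11   15    3   24   25   22   12   19   25
L[i]    1    2    2    2    3    1    4    5    4    3    4    5

5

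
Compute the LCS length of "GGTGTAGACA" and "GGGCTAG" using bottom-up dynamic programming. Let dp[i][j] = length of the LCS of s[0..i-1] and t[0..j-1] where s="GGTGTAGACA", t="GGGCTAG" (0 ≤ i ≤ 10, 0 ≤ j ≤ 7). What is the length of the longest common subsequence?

6

   ''  G  G  G  C  T  A  G
''  0  0  0  0  0  0  0  0
 G  0  1  1  1  1  1  1  1
 G  0  1  2  2  2  2  2  2
 T  0  1  2  2  2  3  3  3
 G  0  1  2  3  3  3  3  4
 T  0  1  2  3  3  4  4  4
 A  0  1  2  3  3  4  5  5
 G  0  1  2  3  3  4  5  6
 A  0  1  2  3  3  4  5  6
 C  0  1  2  3  4  4  5  6
 A  0  1  2  3  4  4  5  6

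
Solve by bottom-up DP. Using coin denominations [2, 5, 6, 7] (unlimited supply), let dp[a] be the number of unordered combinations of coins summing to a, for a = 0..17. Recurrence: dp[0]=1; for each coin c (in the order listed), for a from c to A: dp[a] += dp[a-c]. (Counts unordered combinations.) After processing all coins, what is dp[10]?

3

after  coin     0     1     2     3     4     5     6     7     8     9    10    11    12    13    14    15    16    17
          2     1     0     1     0     1     0     1     0     1     0     1     0     1     0     1     0     1     0
          5     1     0     1     0     1     1     1     1     1     1     2     1     2     1     2     2     2     2
          6     1     0     1     0     1     1     2     1     2     1     3     2     4     2     4     3     5     4
          7     1     0     1     0     1     1     2     2     2     2     3     3     5     4     6     5     7     7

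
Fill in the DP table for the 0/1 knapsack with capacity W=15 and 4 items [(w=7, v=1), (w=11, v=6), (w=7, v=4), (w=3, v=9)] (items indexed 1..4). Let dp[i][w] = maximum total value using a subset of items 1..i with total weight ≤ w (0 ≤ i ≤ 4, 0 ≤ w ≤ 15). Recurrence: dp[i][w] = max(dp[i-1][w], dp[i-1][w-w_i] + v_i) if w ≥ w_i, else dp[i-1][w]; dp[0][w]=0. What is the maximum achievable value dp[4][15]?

i\w   0   1   2   3   4   5   6   7   8   9  10  11  12  13  14  15
  0   0   0   0   0   0   0   0   0   0   0   0   0   0   0   0   0
  1   0   0   0   0   0   0   0   1   1   1   1   1   1   1   1   1
  2   0   0   0   0   0   0   0   1   1   1   1   6   6   6   6   6
  3   0   0   0   0   0   0   0   4   4   4   4   6   6   6   6   6
  4   0   0   0   9   9   9   9   9   9   9  13  13  13  13  15  15

15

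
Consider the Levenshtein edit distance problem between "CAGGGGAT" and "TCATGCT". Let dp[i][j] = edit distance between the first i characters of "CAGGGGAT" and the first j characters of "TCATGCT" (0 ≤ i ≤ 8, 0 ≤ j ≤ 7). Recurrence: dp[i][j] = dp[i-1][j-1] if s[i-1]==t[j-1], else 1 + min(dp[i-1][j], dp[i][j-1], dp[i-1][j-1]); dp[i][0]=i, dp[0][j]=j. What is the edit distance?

5

   ''  T  C  A  T  G  C  T
''  0  1  2  3  4  5  6  7
 C  1  1  1  2  3  4  5  6
 A  2  2  2  1  2  3  4  5
 G  3  3  3  2  2  2  3  4
 G  4  4  4  3  3  2  3  4
 G  5  5  5  4  4  3  3  4
 G  6  6  6  5  5  4  4  4
 A  7  7  7  6  6  5  5  5
 T  8  7  8  7  6  6  6  5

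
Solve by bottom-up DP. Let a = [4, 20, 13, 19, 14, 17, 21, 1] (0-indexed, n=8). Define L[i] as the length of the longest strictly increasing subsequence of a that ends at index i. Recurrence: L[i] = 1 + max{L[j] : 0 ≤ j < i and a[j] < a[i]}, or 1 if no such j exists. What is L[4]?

   i    0    1    2    3    4    5    6    7
a[i]    4   20   13   19   14   17   21    1
L[i]    1    2    2    3    3    4    5    1

3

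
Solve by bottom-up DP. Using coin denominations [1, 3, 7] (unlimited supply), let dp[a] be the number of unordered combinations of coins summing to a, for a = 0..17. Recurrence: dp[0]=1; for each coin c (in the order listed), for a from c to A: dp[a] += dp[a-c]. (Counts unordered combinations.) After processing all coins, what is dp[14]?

9

after  coin     0     1     2     3     4     5     6     7     8     9    10    11    12    13    14    15    16    17
          1     1     1     1     1     1     1     1     1     1     1     1     1     1     1     1     1     1     1
          3     1     1     1     2     2     2     3     3     3     4     4     4     5     5     5     6     6     6
          7     1     1     1     2     2     2     3     4     4     5     6     6     7     8     9    10    11    12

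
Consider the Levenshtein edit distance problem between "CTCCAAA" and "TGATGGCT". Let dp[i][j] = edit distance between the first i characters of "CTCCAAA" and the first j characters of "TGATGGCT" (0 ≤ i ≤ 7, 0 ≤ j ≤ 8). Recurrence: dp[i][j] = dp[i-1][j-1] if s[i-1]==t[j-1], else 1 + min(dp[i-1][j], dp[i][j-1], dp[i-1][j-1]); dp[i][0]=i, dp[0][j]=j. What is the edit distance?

8

   ''  T  G  A  T  G  G  C  T
''  0  1  2  3  4  5  6  7  8
 C  1  1  2  3  4  5  6  6  7
 T  2  1  2  3  3  4  5  6  6
 C  3  2  2  3  4  4  5  5  6
 C  4  3  3  3  4  5  5  5  6
 A  5  4  4  3  4  5  6  6  6
 A  6  5  5  4  4  5  6  7  7
 A  7  6  6  5  5  5  6  7  8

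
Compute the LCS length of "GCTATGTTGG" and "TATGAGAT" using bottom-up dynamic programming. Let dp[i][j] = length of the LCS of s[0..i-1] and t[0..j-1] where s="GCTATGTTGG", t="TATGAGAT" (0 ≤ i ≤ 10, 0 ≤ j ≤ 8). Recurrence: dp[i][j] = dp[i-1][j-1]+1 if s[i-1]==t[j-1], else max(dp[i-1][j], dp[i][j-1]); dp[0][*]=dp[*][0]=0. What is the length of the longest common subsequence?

   ''  T  A  T  G  A  G  A  T
''  0  0  0  0  0  0  0  0  0
 G  0  0  0  0  1  1  1  1  1
 C  0  0  0  0  1  1  1  1  1
 T  0  1  1  1  1  1  1  1  2
 A  0  1  2  2  2  2  2  2  2
 T  0  1  2  3  3  3  3  3  3
 G  0  1  2  3  4  4  4  4  4
 T  0  1  2  3  4  4  4  4  5
 T  0  1  2  3  4  4  4  4  5
 G  0  1  2  3  4  4  5  5  5
 G  0  1  2  3  4  4  5  5  5

5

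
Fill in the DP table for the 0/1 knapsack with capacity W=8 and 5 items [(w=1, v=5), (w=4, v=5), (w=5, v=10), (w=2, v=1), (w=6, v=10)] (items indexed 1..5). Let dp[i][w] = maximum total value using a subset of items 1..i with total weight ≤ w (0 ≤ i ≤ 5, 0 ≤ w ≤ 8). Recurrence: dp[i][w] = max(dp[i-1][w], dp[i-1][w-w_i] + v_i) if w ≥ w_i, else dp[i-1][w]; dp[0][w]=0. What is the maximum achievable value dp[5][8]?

i\w   0   1   2   3   4   5   6   7   8
  0   0   0   0   0   0   0   0   0   0
  1   0   5   5   5   5   5   5   5   5
  2   0   5   5   5   5  10  10  10  10
  3   0   5   5   5   5  10  15  15  15
  4   0   5   5   6   6  10  15  15  16
  5   0   5   5   6   6  10  15  15  16

16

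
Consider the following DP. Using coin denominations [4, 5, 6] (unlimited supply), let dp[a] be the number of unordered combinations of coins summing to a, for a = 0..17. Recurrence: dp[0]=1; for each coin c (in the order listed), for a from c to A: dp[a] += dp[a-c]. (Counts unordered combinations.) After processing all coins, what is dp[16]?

after  coin     0     1     2     3     4     5     6     7     8     9    10    11    12    13    14    15    16    17
          4     1     0     0     0     1     0     0     0     1     0     0     0     1     0     0     0     1     0
          5     1     0     0     0     1     1     0     0     1     1     1     0     1     1     1     1     1     1
          6     1     0     0     0     1     1     1     0     1     1     2     1     2     1     2     2     3     2

3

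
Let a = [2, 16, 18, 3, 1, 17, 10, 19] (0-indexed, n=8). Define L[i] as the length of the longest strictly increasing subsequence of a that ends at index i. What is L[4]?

1

   i    0    1    2    3    4    5    6    7
a[i]    2   16   18    3    1   17   10   19
L[i]    1    2    3    2    1    3    3    4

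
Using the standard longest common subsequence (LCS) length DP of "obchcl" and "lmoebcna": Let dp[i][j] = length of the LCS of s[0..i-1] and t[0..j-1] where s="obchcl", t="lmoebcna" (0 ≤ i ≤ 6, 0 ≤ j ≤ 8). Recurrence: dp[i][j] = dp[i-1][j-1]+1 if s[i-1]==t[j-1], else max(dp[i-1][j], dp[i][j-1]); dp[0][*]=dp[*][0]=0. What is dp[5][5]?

   ''  l  m  o  e  b  c  n  a
''  0  0  0  0  0  0  0  0  0
 o  0  0  0  1  1  1  1  1  1
 b  0  0  0  1  1  2  2  2  2
 c  0  0  0  1  1  2  3  3  3
 h  0  0  0  1  1  2  3  3  3
 c  0  0  0  1  1  2  3  3  3
 l  0  1  1  1  1  2  3  3  3

2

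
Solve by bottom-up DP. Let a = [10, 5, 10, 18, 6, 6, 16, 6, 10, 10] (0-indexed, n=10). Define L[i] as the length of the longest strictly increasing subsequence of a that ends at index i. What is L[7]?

2

   i    0    1    2    3    4    5    6    7    8    9
a[i]   10    5   10   18    6    6   16    6   10   10
L[i]    1    1    2    3    2    2    3    2    3    3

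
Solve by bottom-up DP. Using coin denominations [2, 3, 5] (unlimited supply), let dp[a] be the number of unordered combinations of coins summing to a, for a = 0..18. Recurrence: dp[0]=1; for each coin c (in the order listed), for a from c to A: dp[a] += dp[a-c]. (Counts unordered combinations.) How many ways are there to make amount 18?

9

after  coin     0     1     2     3     4     5     6     7     8     9    10    11    12    13    14    15    16    17    18
          2     1     0     1     0     1     0     1     0     1     0     1     0     1     0     1     0     1     0     1
          3     1     0     1     1     1     1     2     1     2     2     2     2     3     2     3     3     3     3     4
          5     1     0     1     1     1     2     2     2     3     3     4     4     5     5     6     7     7     8     9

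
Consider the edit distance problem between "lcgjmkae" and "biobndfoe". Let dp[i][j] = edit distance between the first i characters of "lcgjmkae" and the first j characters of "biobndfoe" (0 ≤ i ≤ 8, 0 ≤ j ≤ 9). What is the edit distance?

8

   ''  b  i  o  b  n  d  f  o  e
''  0  1  2  3  4  5  6  7  8  9
 l  1  1  2  3  4  5  6  7  8  9
 c  2  2  2  3  4  5  6  7  8  9
 g  3  3  3  3  4  5  6  7  8  9
 j  4  4  4  4  4  5  6  7  8  9
 m  5  5  5  5  5  5  6  7  8  9
 k  6  6  6  6  6  6  6  7  8  9
 a  7  7  7  7  7  7  7  7  8  9
 e  8  8  8  8  8  8  8  8  8  8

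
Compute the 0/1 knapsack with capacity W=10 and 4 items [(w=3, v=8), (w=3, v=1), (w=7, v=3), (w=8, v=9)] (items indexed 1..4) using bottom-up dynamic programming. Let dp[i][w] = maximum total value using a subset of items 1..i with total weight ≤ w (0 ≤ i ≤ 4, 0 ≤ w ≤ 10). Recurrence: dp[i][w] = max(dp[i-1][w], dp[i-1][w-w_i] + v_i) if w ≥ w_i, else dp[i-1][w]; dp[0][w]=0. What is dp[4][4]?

8

i\w   0   1   2   3   4   5   6   7   8   9  10
  0   0   0   0   0   0   0   0   0   0   0   0
  1   0   0   0   8   8   8   8   8   8   8   8
  2   0   0   0   8   8   8   9   9   9   9   9
  3   0   0   0   8   8   8   9   9   9   9  11
  4   0   0   0   8   8   8   9   9   9   9  11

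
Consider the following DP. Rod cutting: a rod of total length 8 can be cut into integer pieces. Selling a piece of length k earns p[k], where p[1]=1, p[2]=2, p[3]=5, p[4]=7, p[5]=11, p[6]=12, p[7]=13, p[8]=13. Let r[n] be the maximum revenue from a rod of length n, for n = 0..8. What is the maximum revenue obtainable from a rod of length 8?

16

   n    0    1    2    3    4    5    6    7    8
r[n]    0    1    2    5    7   11   12   13   16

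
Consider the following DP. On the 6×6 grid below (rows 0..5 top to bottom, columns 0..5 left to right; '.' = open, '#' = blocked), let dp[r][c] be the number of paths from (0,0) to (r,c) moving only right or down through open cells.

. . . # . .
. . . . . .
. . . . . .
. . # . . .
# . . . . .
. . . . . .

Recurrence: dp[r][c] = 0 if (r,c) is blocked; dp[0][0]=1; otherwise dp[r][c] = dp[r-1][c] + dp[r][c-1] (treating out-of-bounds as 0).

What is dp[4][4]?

r\c   0   1   2   3   4   5
  0   1   1   1   0   0   0
  1   1   2   3   3   3   3
  2   1   3   6   9  12  15
  3   1   4   0   9  21  36
  4   0   4   4  13  34  70
  5   0   4   8  21  55 125

34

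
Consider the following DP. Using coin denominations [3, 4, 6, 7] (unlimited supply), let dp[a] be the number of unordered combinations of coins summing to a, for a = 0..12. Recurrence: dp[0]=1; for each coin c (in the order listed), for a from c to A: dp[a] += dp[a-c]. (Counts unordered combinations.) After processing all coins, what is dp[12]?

after  coin     0     1     2     3     4     5     6     7     8     9    10    11    12
          3     1     0     0     1     0     0     1     0     0     1     0     0     1
          4     1     0     0     1     1     0     1     1     1     1     1     1     2
          6     1     0     0     1     1     0     2     1     1     2     2     1     4
          7     1     0     0     1     1     0     2     2     1     2     3     2     4

4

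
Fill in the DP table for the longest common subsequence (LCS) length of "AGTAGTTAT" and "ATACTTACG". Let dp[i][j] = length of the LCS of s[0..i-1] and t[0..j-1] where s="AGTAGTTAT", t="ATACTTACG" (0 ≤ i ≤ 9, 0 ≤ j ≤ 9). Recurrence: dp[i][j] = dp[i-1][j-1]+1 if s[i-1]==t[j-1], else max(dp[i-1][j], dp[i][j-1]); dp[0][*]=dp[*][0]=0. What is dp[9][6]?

5

   ''  A  T  A  C  T  T  A  C  G
''  0  0  0  0  0  0  0  0  0  0
 A  0  1  1  1  1  1  1  1  1  1
 G  0  1  1  1  1  1  1  1  1  2
 T  0  1  2  2  2  2  2  2  2  2
 A  0  1  2  3  3  3  3  3  3  3
 G  0  1  2  3  3  3  3  3  3  4
 T  0  1  2  3  3  4  4  4  4  4
 T  0  1  2  3  3  4  5  5  5  5
 A  0  1  2  3  3  4  5  6  6  6
 T  0  1  2  3  3  4  5  6  6  6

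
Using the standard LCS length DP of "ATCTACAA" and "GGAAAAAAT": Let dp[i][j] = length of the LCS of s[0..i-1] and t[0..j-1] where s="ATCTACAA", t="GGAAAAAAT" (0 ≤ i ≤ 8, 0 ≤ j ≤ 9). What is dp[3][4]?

   ''  G  G  A  A  A  A  A  A  T
''  0  0  0  0  0  0  0  0  0  0
 A  0  0  0  1  1  1  1  1  1  1
 T  0  0  0  1  1  1  1  1  1  2
 C  0  0  0  1  1  1  1  1  1  2
 T  0  0  0  1  1  1  1  1  1  2
 A  0  0  0  1  2  2  2  2  2  2
 C  0  0  0  1  2  2  2  2  2  2
 A  0  0  0  1  2  3  3  3  3  3
 A  0  0  0  1  2  3  4  4  4  4

1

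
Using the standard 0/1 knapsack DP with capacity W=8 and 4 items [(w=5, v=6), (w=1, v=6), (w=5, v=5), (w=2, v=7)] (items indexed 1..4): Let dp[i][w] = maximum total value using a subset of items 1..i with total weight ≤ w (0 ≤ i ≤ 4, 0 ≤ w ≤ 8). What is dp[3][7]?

i\w   0   1   2   3   4   5   6   7   8
  0   0   0   0   0   0   0   0   0   0
  1   0   0   0   0   0   6   6   6   6
  2   0   6   6   6   6   6  12  12  12
  3   0   6   6   6   6   6  12  12  12
  4   0   6   7  13  13  13  13  13  19

12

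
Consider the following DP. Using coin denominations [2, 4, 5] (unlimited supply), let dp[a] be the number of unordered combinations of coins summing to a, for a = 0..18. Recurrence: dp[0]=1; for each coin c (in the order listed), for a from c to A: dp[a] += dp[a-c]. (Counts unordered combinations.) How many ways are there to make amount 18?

after  coin     0     1     2     3     4     5     6     7     8     9    10    11    12    13    14    15    16    17    18
          2     1     0     1     0     1     0     1     0     1     0     1     0     1     0     1     0     1     0     1
          4     1     0     1     0     2     0     2     0     3     0     3     0     4     0     4     0     5     0     5
          5     1     0     1     0     2     1     2     1     3     2     4     2     5     3     6     4     7     5     8

8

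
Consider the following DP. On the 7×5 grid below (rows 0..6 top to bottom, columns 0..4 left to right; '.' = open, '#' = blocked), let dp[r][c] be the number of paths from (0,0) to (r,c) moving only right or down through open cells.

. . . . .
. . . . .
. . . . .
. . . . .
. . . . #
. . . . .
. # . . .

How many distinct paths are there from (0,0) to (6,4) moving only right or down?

133

r\c   0   1   2   3   4
  0   1   1   1   1   1
  1   1   2   3   4   5
  2   1   3   6  10  15
  3   1   4  10  20  35
  4   1   5  15  35   0
  5   1   6  21  56  56
  6   1   0  21  77 133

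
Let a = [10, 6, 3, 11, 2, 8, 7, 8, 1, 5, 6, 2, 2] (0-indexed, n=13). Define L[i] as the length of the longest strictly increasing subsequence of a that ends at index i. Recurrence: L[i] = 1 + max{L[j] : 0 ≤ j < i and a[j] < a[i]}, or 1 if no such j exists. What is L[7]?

   i    0    1    2    3    4    5    6    7    8    9   10   11   12
a[i]   10    6    3   11    2    8    7    8    1    5    6    2    2
L[i]    1    1    1    2    1    2    2    3    1    2    3    2    2

3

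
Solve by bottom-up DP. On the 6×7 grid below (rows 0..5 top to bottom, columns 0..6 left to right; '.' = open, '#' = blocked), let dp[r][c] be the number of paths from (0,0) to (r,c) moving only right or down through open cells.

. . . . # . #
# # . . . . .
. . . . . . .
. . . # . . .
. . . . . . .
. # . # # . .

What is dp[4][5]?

r\c   0   1   2   3   4   5   6
  0   1   1   1   1   0   0   0
  1   0   0   1   2   2   2   2
  2   0   0   1   3   5   7   9
  3   0   0   1   0   5  12  21
  4   0   0   1   1   6  18  39
  5   0   0   1   0   0  18  57

18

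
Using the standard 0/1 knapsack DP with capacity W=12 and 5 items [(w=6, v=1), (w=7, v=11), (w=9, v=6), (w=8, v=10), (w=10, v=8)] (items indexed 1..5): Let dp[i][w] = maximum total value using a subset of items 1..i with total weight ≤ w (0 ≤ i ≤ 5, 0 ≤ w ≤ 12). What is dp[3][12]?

i\w   0   1   2   3   4   5   6   7   8   9  10  11  12
  0   0   0   0   0   0   0   0   0   0   0   0   0   0
  1   0   0   0   0   0   0   1   1   1   1   1   1   1
  2   0   0   0   0   0   0   1  11  11  11  11  11  11
  3   0   0   0   0   0   0   1  11  11  11  11  11  11
  4   0   0   0   0   0   0   1  11  11  11  11  11  11
  5   0   0   0   0   0   0   1  11  11  11  11  11  11

11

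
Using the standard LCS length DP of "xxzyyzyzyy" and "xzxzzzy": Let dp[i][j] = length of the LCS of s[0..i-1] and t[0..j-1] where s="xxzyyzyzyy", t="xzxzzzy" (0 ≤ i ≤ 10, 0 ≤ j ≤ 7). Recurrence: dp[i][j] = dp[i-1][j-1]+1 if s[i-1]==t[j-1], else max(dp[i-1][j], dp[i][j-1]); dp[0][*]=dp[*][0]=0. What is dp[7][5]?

   ''  x  z  x  z  z  z  y
''  0  0  0  0  0  0  0  0
 x  0  1  1  1  1  1  1  1
 x  0  1  1  2  2  2  2  2
 z  0  1  2  2  3  3  3  3
 y  0  1  2  2  3  3  3  4
 y  0  1  2  2  3  3  3  4
 z  0  1  2  2  3  4  4  4
 y  0  1  2  2  3  4  4  5
 z  0  1  2  2  3  4  5  5
 y  0  1  2  2  3  4  5  6
 y  0  1  2  2  3  4  5  6

4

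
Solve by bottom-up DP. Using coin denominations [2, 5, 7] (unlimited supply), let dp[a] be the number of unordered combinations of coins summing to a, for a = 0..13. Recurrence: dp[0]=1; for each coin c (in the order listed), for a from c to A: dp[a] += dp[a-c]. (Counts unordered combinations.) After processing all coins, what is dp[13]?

after  coin     0     1     2     3     4     5     6     7     8     9    10    11    12    13
          2     1     0     1     0     1     0     1     0     1     0     1     0     1     0
          5     1     0     1     0     1     1     1     1     1     1     2     1     2     1
          7     1     0     1     0     1     1     1     2     1     2     2     2     3     2

2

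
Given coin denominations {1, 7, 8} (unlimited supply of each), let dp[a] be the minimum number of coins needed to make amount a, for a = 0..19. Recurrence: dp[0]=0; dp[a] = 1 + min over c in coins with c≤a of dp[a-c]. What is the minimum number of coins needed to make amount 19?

5

 a  0  1  2  3  4  5  6  7  8  9 10 11 12 13 14 15 16 17 18 19
dp  0  1  2  3  4  5  6  1  1  2  3  4  5  6  2  2  2  3  4  5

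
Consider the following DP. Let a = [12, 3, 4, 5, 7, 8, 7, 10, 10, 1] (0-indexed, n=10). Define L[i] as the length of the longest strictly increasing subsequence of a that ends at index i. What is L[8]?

6

   i    0    1    2    3    4    5    6    7    8    9
a[i]   12    3    4    5    7    8    7   10   10    1
L[i]    1    1    2    3    4    5    4    6    6    1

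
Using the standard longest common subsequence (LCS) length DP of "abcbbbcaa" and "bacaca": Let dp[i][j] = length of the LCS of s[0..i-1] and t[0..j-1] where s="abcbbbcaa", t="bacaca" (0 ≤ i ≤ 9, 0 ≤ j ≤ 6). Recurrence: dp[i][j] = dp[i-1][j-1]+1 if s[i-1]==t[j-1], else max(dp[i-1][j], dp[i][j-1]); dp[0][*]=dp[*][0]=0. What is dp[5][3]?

2

   ''  b  a  c  a  c  a
''  0  0  0  0  0  0  0
 a  0  0  1  1  1  1  1
 b  0  1  1  1  1  1  1
 c  0  1  1  2  2  2  2
 b  0  1  1  2  2  2  2
 b  0  1  1  2  2  2  2
 b  0  1  1  2  2  2  2
 c  0  1  1  2  2  3  3
 a  0  1  2  2  3  3  4
 a  0  1  2  2  3  3  4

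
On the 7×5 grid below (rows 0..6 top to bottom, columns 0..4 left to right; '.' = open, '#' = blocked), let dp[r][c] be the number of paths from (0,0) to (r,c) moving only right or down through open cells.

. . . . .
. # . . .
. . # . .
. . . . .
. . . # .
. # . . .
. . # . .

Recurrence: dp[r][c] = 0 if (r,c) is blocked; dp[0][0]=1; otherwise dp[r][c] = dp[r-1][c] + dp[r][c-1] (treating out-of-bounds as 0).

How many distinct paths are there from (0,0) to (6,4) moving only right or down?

19

r\c   0   1   2   3   4
  0   1   1   1   1   1
  1   1   0   1   2   3
  2   1   1   0   2   5
  3   1   2   2   4   9
  4   1   3   5   0   9
  5   1   0   5   5  14
  6   1   1   0   5  19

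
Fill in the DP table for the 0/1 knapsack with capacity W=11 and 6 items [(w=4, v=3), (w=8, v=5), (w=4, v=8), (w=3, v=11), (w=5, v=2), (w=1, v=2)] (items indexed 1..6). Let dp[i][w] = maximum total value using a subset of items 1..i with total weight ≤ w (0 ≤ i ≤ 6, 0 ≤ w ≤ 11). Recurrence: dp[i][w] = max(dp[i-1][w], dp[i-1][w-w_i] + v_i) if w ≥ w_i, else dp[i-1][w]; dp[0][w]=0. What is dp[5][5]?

i\w   0   1   2   3   4   5   6   7   8   9  10  11
  0   0   0   0   0   0   0   0   0   0   0   0   0
  1   0   0   0   0   3   3   3   3   3   3   3   3
  2   0   0   0   0   3   3   3   3   5   5   5   5
  3   0   0   0   0   8   8   8   8  11  11  11  11
  4   0   0   0  11  11  11  11  19  19  19  19  22
  5   0   0   0  11  11  11  11  19  19  19  19  22
  6   0   2   2  11  13  13  13  19  21  21  21  22

11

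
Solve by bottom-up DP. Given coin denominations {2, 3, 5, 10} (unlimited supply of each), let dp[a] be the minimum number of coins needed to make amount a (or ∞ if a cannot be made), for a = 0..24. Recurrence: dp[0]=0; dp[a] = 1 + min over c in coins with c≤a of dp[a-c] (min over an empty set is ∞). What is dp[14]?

3

 a  0  1  2  3  4  5  6  7  8  9 10 11 12 13 14 15 16 17 18 19 20 21 22 23 24
dp  0  -  1  1  2  1  2  2  2  3  1  3  2  2  3  2  3  3  3  4  2  4  3  3  4
(- denotes ∞ / unreachable)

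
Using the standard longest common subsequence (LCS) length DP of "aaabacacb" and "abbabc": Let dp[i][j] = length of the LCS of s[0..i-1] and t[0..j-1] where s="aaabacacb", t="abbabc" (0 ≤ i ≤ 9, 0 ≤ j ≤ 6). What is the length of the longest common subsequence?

4

   ''  a  b  b  a  b  c
''  0  0  0  0  0  0  0
 a  0  1  1  1  1  1  1
 a  0  1  1  1  2  2  2
 a  0  1  1  1  2  2  2
 b  0  1  2  2  2  3  3
 a  0  1  2  2  3  3  3
 c  0  1  2  2  3  3  4
 a  0  1  2  2  3  3  4
 c  0  1  2  2  3  3  4
 b  0  1  2  3  3  4  4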